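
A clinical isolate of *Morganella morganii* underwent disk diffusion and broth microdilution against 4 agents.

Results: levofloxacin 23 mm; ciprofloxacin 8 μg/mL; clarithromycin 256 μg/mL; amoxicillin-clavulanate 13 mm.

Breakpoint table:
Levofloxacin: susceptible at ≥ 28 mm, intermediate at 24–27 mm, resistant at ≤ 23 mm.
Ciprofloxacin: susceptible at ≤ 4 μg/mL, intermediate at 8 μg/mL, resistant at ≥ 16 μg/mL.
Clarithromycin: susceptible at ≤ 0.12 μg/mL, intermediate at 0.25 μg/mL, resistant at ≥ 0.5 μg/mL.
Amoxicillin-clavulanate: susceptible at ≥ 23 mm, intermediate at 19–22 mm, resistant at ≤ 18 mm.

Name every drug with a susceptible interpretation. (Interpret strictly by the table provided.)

none

Levofloxacin (23 mm) ≤ 23 mm — resistant
Ciprofloxacin: 8 μg/mL is = 8 μg/mL — Intermediate
Clarithromycin: 256 μg/mL is ≥ 0.5 μg/mL ⇒ resistant
Amoxicillin-clavulanate: 13 mm is ≤ 18 mm — R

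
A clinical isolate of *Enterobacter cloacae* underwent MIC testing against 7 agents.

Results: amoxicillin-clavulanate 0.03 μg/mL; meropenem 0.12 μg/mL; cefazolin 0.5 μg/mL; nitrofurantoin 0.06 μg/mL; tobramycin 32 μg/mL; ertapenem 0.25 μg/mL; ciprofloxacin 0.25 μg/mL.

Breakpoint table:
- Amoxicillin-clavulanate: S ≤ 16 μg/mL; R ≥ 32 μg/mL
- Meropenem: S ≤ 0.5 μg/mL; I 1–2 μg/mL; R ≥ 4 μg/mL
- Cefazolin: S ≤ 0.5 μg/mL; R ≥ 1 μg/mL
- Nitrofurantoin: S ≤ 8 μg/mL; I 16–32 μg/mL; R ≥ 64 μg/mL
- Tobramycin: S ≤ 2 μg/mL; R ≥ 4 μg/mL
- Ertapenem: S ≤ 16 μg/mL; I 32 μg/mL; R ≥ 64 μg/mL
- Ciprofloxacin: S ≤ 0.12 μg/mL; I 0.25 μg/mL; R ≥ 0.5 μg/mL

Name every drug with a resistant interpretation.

Amoxicillin-clavulanate 0.03 μg/mL: ≤ 16 μg/mL ⇒ S
Meropenem: 0.12 μg/mL is ≤ 0.5 μg/mL — S
Cefazolin (0.5 μg/mL) ≤ 0.5 μg/mL — susceptible
Nitrofurantoin 0.06 μg/mL: ≤ 8 μg/mL ⇒ Susceptible
Tobramycin: 32 μg/mL is ≥ 4 μg/mL ⇒ Resistant
Ertapenem: 0.25 μg/mL is ≤ 16 μg/mL → susceptible
Ciprofloxacin 0.25 μg/mL: = 0.25 μg/mL — intermediate

tobramycin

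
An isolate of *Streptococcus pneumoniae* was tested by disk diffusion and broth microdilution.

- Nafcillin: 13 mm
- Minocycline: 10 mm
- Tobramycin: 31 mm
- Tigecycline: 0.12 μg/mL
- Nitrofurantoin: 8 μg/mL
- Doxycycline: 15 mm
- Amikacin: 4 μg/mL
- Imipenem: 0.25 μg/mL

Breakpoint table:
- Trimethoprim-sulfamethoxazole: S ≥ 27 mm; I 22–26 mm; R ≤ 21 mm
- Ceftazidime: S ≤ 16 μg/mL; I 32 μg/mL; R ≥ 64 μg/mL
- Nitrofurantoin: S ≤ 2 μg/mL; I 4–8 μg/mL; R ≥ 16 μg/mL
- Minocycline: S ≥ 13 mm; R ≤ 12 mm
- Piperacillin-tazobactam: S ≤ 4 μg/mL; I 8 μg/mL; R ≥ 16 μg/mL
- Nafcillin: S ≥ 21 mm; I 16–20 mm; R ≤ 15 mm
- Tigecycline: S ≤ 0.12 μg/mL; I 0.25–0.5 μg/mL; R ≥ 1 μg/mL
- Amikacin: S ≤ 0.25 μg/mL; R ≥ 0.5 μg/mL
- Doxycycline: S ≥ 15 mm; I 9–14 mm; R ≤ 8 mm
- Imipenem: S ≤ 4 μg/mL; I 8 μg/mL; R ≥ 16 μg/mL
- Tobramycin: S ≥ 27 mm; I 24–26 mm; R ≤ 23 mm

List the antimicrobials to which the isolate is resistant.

nafcillin, minocycline, amikacin

Nafcillin: 13 mm is ≤ 15 mm → R
Minocycline: 10 mm is ≤ 12 mm ⇒ R
Tobramycin (31 mm) ≥ 27 mm ⇒ Susceptible
Tigecycline: 0.12 μg/mL is ≤ 0.12 μg/mL ⇒ S
Nitrofurantoin (8 μg/mL) in 4–8 μg/mL → Intermediate
Doxycycline 15 mm: ≥ 15 mm → susceptible
Amikacin: 4 μg/mL is ≥ 0.5 μg/mL — Resistant
Imipenem 0.25 μg/mL: ≤ 4 μg/mL — Susceptible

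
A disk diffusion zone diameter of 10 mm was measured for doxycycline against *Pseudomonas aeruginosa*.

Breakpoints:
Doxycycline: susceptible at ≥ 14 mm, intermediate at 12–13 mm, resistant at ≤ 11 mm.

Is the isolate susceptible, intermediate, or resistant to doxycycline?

Doxycycline: 10 mm is ≤ 11 mm → Resistant

Resistant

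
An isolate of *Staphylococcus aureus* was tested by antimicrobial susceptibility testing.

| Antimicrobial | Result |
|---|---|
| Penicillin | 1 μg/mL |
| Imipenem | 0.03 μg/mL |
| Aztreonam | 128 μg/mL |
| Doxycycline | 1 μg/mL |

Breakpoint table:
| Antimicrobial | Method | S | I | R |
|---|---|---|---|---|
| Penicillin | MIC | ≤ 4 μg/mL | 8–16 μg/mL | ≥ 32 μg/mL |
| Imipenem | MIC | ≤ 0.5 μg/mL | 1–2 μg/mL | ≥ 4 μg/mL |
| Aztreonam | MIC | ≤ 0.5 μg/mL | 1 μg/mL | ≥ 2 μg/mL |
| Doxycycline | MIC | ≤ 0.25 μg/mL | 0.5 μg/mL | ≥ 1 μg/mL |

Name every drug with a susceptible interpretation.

penicillin, imipenem

Penicillin: 1 μg/mL is ≤ 4 μg/mL ⇒ Susceptible
Imipenem: 0.03 μg/mL is ≤ 0.5 μg/mL ⇒ susceptible
Aztreonam: 128 μg/mL is ≥ 2 μg/mL — resistant
Doxycycline: 1 μg/mL is ≥ 1 μg/mL ⇒ Resistant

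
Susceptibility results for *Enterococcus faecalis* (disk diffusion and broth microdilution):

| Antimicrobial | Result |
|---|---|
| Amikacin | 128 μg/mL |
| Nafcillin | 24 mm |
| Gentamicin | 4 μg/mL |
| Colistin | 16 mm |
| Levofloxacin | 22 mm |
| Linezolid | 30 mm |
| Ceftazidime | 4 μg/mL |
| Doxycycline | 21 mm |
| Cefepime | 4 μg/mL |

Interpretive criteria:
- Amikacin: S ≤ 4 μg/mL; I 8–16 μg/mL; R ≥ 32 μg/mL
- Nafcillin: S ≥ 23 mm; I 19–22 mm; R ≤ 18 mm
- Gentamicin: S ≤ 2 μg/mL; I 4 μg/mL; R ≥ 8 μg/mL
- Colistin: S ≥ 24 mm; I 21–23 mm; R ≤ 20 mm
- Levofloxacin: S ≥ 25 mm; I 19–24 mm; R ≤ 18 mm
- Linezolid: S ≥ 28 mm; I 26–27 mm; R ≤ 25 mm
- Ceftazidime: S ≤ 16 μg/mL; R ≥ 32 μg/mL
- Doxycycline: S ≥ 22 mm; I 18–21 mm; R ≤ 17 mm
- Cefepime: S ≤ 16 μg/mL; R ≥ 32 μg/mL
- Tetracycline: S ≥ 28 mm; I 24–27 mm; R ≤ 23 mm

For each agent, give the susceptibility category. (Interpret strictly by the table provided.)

Amikacin 128 μg/mL: ≥ 32 μg/mL ⇒ resistant
Nafcillin (24 mm) ≥ 23 mm — S
Gentamicin 4 μg/mL: = 4 μg/mL → Intermediate
Colistin (16 mm) ≤ 20 mm — resistant
Levofloxacin 22 mm: in 19–24 mm ⇒ Intermediate
Linezolid: 30 mm is ≥ 28 mm ⇒ susceptible
Ceftazidime: 4 μg/mL is ≤ 16 μg/mL — susceptible
Doxycycline (21 mm) in 18–21 mm — intermediate
Cefepime (4 μg/mL) ≤ 16 μg/mL ⇒ Susceptible

R, S, I, R, I, S, S, I, S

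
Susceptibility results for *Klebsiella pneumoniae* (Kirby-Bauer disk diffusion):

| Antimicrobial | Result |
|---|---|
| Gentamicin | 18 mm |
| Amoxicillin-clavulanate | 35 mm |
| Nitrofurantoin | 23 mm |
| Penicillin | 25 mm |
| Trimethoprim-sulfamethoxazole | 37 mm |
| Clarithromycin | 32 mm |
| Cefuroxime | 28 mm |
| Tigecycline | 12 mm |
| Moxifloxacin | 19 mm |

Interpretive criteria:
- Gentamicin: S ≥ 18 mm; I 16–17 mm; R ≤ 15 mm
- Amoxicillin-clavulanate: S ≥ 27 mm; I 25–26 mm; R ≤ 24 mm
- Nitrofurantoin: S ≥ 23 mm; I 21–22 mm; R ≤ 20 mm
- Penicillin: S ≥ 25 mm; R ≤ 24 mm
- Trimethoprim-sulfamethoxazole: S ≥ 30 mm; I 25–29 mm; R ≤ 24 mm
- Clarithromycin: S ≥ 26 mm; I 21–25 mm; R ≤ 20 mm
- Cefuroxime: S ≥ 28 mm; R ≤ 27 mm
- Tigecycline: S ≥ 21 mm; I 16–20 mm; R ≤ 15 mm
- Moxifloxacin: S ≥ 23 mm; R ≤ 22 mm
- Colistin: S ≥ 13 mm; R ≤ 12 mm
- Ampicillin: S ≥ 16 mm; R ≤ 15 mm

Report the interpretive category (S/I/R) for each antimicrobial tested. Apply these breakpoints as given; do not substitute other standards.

S, S, S, S, S, S, S, R, R

Gentamicin: 18 mm is ≥ 18 mm — susceptible
Amoxicillin-clavulanate 35 mm: ≥ 27 mm ⇒ susceptible
Nitrofurantoin (23 mm) ≥ 23 mm — Susceptible
Penicillin: 25 mm is ≥ 25 mm → susceptible
Trimethoprim-sulfamethoxazole: 37 mm is ≥ 30 mm ⇒ S
Clarithromycin: 32 mm is ≥ 26 mm ⇒ Susceptible
Cefuroxime (28 mm) ≥ 28 mm — susceptible
Tigecycline (12 mm) ≤ 15 mm → R
Moxifloxacin 19 mm: ≤ 22 mm ⇒ resistant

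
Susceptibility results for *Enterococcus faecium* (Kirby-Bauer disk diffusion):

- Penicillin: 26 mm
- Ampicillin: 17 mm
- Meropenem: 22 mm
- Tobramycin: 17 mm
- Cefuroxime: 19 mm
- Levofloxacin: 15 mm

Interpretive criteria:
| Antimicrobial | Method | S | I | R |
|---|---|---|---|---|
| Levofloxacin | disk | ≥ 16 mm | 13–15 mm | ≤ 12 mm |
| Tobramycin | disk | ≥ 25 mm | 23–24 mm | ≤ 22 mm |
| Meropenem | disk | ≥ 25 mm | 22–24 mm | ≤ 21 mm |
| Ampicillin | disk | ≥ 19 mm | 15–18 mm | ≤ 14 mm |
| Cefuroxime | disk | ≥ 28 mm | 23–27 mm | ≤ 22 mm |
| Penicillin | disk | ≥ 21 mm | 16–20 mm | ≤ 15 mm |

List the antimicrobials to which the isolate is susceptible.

Penicillin (26 mm) ≥ 21 mm — S
Ampicillin 17 mm: in 15–18 mm → I
Meropenem: 22 mm is in 22–24 mm → intermediate
Tobramycin (17 mm) ≤ 22 mm → R
Cefuroxime 19 mm: ≤ 22 mm ⇒ Resistant
Levofloxacin 15 mm: in 13–15 mm ⇒ I

penicillin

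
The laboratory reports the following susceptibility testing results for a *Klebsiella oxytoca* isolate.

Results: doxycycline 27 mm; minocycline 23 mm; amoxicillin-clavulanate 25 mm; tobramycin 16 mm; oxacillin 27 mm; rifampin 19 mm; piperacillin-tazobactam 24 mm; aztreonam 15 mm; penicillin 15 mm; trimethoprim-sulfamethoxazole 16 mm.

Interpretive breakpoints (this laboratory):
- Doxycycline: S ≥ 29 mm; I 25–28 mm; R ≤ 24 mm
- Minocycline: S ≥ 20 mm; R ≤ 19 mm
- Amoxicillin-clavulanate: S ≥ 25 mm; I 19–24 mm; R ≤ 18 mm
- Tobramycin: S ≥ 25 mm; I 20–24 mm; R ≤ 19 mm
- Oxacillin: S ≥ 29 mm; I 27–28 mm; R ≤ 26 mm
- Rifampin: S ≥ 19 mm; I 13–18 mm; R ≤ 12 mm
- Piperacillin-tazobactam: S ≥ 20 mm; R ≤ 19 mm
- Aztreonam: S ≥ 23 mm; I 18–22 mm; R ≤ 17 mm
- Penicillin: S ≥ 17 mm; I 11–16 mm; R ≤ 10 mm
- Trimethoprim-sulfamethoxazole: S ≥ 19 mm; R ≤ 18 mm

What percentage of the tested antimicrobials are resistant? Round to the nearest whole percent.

30%

Doxycycline (27 mm) in 25–28 mm — I
Minocycline (23 mm) ≥ 20 mm → susceptible
Amoxicillin-clavulanate 25 mm: ≥ 25 mm ⇒ S
Tobramycin (16 mm) ≤ 19 mm — R
Oxacillin: 27 mm is in 27–28 mm ⇒ I
Rifampin (19 mm) ≥ 19 mm — Susceptible
Piperacillin-tazobactam: 24 mm is ≥ 20 mm — Susceptible
Aztreonam 15 mm: ≤ 17 mm → Resistant
Penicillin: 15 mm is in 11–16 mm → Intermediate
Trimethoprim-sulfamethoxazole 16 mm: ≤ 18 mm → R
Resistant: 3/10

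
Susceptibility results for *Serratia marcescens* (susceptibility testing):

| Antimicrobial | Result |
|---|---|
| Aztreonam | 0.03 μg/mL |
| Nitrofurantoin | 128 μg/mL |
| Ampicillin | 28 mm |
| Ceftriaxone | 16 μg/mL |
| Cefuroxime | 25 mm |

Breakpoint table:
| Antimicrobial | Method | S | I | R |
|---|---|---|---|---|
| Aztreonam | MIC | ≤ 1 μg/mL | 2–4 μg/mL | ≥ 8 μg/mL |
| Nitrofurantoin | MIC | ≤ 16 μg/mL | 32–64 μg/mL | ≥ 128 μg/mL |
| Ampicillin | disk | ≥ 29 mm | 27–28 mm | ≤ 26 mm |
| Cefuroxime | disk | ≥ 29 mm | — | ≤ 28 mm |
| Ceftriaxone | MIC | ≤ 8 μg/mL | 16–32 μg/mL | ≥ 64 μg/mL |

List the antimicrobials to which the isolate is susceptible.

aztreonam

Aztreonam 0.03 μg/mL: ≤ 1 μg/mL — S
Nitrofurantoin 128 μg/mL: ≥ 128 μg/mL ⇒ R
Ampicillin (28 mm) in 27–28 mm — Intermediate
Ceftriaxone: 16 μg/mL is in 16–32 μg/mL — Intermediate
Cefuroxime (25 mm) ≤ 28 mm — R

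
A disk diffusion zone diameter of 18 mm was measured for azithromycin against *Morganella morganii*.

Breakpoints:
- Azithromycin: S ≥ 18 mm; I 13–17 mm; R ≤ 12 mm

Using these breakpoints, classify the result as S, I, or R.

Susceptible

Azithromycin: 18 mm is ≥ 18 mm ⇒ S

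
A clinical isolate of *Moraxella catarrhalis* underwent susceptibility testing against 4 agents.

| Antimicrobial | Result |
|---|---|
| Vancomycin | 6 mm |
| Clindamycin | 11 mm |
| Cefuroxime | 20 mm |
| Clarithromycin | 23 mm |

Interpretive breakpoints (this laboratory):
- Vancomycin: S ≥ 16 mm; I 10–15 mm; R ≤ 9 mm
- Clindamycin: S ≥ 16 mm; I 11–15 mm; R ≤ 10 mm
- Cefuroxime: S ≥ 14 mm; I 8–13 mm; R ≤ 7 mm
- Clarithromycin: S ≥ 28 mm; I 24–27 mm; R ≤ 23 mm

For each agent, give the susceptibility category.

Vancomycin: 6 mm is ≤ 9 mm → R
Clindamycin (11 mm) in 11–15 mm → Intermediate
Cefuroxime (20 mm) ≥ 14 mm — Susceptible
Clarithromycin: 23 mm is ≤ 23 mm → Resistant

R, I, S, R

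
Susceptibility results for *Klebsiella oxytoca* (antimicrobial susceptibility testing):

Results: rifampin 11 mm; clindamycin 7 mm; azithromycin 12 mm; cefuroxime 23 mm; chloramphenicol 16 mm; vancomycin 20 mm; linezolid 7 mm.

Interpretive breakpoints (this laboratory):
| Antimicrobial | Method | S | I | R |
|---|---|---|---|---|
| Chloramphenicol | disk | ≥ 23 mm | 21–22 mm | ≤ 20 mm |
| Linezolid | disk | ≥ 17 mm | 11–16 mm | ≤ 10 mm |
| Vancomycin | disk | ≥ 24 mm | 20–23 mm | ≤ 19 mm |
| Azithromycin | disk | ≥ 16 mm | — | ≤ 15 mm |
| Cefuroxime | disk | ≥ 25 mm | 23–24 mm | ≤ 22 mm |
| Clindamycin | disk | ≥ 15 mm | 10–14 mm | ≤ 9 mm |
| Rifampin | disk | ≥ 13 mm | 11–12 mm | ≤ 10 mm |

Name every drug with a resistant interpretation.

Rifampin (11 mm) in 11–12 mm — Intermediate
Clindamycin 7 mm: ≤ 9 mm → R
Azithromycin: 12 mm is ≤ 15 mm → R
Cefuroxime (23 mm) in 23–24 mm → I
Chloramphenicol 16 mm: ≤ 20 mm ⇒ Resistant
Vancomycin (20 mm) in 20–23 mm ⇒ I
Linezolid (7 mm) ≤ 10 mm → R

clindamycin, azithromycin, chloramphenicol, linezolid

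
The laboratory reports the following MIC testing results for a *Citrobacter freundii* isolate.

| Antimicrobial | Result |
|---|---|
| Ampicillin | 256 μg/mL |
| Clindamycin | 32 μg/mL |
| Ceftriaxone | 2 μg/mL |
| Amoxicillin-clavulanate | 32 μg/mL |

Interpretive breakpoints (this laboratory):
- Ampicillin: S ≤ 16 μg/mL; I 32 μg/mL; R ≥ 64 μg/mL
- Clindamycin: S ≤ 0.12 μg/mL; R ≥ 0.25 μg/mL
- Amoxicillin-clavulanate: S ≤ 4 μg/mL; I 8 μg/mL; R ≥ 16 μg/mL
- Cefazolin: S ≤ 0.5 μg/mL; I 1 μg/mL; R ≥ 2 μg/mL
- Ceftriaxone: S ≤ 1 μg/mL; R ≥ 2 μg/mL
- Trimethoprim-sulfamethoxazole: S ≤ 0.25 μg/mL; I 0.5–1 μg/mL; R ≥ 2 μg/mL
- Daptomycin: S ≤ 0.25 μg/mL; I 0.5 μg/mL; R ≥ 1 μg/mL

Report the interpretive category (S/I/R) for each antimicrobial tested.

R, R, R, R

Ampicillin (256 μg/mL) ≥ 64 μg/mL → R
Clindamycin (32 μg/mL) ≥ 0.25 μg/mL ⇒ Resistant
Ceftriaxone: 2 μg/mL is ≥ 2 μg/mL → resistant
Amoxicillin-clavulanate (32 μg/mL) ≥ 16 μg/mL ⇒ resistant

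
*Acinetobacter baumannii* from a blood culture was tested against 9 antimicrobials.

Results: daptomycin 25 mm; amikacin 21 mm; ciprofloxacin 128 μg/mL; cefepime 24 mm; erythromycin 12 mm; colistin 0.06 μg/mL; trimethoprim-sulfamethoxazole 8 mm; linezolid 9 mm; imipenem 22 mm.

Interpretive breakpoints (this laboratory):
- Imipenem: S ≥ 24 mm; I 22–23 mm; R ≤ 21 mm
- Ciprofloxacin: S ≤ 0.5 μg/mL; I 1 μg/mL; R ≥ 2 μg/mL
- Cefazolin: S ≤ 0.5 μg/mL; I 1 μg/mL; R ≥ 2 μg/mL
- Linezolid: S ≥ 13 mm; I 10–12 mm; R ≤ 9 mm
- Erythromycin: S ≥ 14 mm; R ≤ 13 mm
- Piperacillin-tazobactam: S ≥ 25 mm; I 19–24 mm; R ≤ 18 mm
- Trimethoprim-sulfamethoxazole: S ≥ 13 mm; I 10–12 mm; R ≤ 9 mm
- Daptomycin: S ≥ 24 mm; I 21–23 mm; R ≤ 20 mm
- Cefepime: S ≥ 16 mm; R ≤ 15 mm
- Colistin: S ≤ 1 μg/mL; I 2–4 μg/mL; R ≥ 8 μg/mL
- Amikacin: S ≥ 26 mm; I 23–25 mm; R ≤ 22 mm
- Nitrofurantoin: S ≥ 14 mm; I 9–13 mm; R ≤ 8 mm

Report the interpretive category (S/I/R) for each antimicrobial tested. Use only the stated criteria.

S, R, R, S, R, S, R, R, I

Daptomycin (25 mm) ≥ 24 mm ⇒ S
Amikacin (21 mm) ≤ 22 mm ⇒ Resistant
Ciprofloxacin (128 μg/mL) ≥ 2 μg/mL → resistant
Cefepime: 24 mm is ≥ 16 mm → susceptible
Erythromycin: 12 mm is ≤ 13 mm — resistant
Colistin: 0.06 μg/mL is ≤ 1 μg/mL — susceptible
Trimethoprim-sulfamethoxazole (8 mm) ≤ 9 mm → R
Linezolid (9 mm) ≤ 9 mm → R
Imipenem 22 mm: in 22–23 mm ⇒ I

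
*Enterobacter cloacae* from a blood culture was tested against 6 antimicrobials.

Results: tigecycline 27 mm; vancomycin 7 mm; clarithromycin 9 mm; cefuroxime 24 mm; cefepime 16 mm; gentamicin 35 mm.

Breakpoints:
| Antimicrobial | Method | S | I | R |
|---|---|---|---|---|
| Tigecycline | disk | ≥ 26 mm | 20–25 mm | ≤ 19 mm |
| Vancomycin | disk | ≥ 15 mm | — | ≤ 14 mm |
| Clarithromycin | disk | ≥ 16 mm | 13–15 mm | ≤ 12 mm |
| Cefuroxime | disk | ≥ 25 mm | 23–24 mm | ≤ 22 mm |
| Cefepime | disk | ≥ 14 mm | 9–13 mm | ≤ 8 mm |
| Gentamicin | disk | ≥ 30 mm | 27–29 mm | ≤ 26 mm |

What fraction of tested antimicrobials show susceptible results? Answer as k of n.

Tigecycline (27 mm) ≥ 26 mm ⇒ susceptible
Vancomycin (7 mm) ≤ 14 mm ⇒ Resistant
Clarithromycin (9 mm) ≤ 12 mm — R
Cefuroxime (24 mm) in 23–24 mm ⇒ Intermediate
Cefepime 16 mm: ≥ 14 mm — susceptible
Gentamicin: 35 mm is ≥ 30 mm → susceptible
Susceptible: 3/6

3 of 6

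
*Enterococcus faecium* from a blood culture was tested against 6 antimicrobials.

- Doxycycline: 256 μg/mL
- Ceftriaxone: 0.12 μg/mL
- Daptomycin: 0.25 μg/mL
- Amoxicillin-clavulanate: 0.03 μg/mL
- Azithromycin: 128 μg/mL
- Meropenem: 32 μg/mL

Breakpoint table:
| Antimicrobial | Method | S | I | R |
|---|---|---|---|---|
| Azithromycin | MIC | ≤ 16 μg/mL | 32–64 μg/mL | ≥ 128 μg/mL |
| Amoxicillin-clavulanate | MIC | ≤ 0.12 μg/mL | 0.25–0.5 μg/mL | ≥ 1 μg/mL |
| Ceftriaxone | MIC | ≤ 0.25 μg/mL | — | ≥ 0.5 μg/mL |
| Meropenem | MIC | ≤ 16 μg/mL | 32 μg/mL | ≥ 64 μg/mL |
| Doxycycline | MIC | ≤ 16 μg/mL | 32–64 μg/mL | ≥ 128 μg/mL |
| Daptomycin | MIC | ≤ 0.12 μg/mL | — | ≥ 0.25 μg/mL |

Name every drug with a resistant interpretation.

doxycycline, daptomycin, azithromycin

Doxycycline 256 μg/mL: ≥ 128 μg/mL → R
Ceftriaxone: 0.12 μg/mL is ≤ 0.25 μg/mL — Susceptible
Daptomycin: 0.25 μg/mL is ≥ 0.25 μg/mL → resistant
Amoxicillin-clavulanate 0.03 μg/mL: ≤ 0.12 μg/mL → S
Azithromycin (128 μg/mL) ≥ 128 μg/mL ⇒ R
Meropenem (32 μg/mL) = 32 μg/mL → Intermediate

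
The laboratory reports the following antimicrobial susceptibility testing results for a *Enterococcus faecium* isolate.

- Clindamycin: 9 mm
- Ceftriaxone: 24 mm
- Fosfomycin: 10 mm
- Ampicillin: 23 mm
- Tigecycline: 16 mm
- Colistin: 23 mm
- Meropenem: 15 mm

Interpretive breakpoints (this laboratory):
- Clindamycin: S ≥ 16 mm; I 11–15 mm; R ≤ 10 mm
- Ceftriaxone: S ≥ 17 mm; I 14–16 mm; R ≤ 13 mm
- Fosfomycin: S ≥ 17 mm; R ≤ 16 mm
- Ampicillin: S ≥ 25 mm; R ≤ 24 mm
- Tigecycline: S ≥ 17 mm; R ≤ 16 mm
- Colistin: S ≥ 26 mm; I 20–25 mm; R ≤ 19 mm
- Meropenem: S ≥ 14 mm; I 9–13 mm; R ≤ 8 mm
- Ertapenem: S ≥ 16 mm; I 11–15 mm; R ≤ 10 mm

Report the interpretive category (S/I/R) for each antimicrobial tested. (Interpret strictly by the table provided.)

Clindamycin: 9 mm is ≤ 10 mm — resistant
Ceftriaxone: 24 mm is ≥ 17 mm — S
Fosfomycin (10 mm) ≤ 16 mm — Resistant
Ampicillin (23 mm) ≤ 24 mm ⇒ R
Tigecycline: 16 mm is ≤ 16 mm ⇒ Resistant
Colistin: 23 mm is in 20–25 mm — I
Meropenem: 15 mm is ≥ 14 mm ⇒ susceptible

R, S, R, R, R, I, S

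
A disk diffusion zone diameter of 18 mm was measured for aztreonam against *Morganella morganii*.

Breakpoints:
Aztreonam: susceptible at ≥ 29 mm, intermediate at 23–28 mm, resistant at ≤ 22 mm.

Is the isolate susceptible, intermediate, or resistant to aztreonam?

R

Aztreonam 18 mm: ≤ 22 mm — resistant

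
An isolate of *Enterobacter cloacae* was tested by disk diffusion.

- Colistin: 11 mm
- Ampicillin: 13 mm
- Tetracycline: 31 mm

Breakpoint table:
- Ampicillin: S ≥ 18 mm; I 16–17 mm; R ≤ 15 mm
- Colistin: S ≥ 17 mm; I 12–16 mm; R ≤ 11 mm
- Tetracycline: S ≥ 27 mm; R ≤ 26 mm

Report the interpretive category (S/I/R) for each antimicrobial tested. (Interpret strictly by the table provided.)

R, R, S

Colistin: 11 mm is ≤ 11 mm — R
Ampicillin (13 mm) ≤ 15 mm ⇒ Resistant
Tetracycline 31 mm: ≥ 27 mm ⇒ S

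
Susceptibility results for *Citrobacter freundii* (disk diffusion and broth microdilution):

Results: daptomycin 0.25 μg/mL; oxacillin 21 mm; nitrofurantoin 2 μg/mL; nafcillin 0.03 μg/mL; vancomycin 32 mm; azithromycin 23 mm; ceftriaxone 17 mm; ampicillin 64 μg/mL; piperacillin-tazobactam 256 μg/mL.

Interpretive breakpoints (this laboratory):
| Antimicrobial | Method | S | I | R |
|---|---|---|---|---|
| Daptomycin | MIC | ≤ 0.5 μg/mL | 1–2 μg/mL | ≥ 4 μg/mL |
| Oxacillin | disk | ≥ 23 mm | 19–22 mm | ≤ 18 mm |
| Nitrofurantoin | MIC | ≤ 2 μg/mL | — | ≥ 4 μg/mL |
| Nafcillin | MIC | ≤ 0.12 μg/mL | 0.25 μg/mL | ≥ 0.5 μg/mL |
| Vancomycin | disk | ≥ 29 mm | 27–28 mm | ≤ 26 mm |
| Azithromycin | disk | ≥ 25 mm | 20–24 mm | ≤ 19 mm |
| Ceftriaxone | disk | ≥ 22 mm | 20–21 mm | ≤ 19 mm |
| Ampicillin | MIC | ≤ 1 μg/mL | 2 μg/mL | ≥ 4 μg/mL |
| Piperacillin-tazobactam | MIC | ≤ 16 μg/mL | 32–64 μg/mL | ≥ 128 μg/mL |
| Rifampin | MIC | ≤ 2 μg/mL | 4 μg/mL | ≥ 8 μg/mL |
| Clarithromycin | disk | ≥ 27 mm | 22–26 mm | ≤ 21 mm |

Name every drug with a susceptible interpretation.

daptomycin, nitrofurantoin, nafcillin, vancomycin

Daptomycin (0.25 μg/mL) ≤ 0.5 μg/mL — S
Oxacillin: 21 mm is in 19–22 mm — I
Nitrofurantoin (2 μg/mL) ≤ 2 μg/mL ⇒ S
Nafcillin (0.03 μg/mL) ≤ 0.12 μg/mL ⇒ S
Vancomycin (32 mm) ≥ 29 mm — Susceptible
Azithromycin (23 mm) in 20–24 mm — Intermediate
Ceftriaxone 17 mm: ≤ 19 mm — R
Ampicillin (64 μg/mL) ≥ 4 μg/mL — Resistant
Piperacillin-tazobactam: 256 μg/mL is ≥ 128 μg/mL ⇒ resistant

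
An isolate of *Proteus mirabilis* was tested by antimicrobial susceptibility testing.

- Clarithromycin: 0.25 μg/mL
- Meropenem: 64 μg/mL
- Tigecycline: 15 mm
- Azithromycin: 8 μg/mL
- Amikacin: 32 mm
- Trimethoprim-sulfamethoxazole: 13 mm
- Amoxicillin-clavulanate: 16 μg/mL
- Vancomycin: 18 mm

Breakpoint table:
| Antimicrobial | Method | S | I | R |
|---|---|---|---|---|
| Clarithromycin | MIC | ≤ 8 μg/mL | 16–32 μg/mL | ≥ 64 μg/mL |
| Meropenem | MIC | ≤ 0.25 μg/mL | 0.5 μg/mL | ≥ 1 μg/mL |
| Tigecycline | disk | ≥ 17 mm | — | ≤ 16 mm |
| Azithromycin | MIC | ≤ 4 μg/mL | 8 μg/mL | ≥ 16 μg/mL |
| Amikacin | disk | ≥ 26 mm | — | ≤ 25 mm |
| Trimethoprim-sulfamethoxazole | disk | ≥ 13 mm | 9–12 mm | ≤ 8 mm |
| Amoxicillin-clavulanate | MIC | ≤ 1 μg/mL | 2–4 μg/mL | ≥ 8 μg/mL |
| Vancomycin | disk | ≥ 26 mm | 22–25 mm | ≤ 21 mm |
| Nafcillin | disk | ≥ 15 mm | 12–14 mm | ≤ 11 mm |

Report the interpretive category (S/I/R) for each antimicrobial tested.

S, R, R, I, S, S, R, R

Clarithromycin 0.25 μg/mL: ≤ 8 μg/mL → Susceptible
Meropenem: 64 μg/mL is ≥ 1 μg/mL → resistant
Tigecycline (15 mm) ≤ 16 mm — resistant
Azithromycin: 8 μg/mL is = 8 μg/mL ⇒ I
Amikacin 32 mm: ≥ 26 mm ⇒ susceptible
Trimethoprim-sulfamethoxazole 13 mm: ≥ 13 mm ⇒ Susceptible
Amoxicillin-clavulanate: 16 μg/mL is ≥ 8 μg/mL — R
Vancomycin: 18 mm is ≤ 21 mm — Resistant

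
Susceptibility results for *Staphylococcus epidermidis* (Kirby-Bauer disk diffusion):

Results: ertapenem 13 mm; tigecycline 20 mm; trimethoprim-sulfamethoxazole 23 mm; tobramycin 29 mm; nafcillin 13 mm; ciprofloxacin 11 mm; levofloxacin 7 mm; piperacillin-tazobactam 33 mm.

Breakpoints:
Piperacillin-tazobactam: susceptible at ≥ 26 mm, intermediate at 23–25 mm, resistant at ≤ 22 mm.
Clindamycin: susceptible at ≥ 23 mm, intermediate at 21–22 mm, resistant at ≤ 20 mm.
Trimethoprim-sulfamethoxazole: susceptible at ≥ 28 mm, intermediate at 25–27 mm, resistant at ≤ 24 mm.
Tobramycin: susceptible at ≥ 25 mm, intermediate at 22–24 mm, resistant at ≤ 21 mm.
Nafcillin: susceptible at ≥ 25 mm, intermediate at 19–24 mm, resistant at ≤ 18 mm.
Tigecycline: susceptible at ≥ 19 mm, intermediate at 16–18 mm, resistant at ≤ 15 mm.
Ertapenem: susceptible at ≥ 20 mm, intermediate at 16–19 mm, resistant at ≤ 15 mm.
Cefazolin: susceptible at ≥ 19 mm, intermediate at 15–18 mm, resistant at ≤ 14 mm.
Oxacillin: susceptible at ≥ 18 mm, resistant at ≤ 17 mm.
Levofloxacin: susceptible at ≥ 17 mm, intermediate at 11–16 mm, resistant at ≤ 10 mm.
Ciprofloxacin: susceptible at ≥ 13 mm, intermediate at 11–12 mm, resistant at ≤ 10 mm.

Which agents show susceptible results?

tigecycline, tobramycin, piperacillin-tazobactam

Ertapenem 13 mm: ≤ 15 mm — Resistant
Tigecycline (20 mm) ≥ 19 mm ⇒ susceptible
Trimethoprim-sulfamethoxazole: 23 mm is ≤ 24 mm — Resistant
Tobramycin: 29 mm is ≥ 25 mm ⇒ Susceptible
Nafcillin (13 mm) ≤ 18 mm ⇒ Resistant
Ciprofloxacin: 11 mm is in 11–12 mm ⇒ intermediate
Levofloxacin 7 mm: ≤ 10 mm — Resistant
Piperacillin-tazobactam (33 mm) ≥ 26 mm ⇒ S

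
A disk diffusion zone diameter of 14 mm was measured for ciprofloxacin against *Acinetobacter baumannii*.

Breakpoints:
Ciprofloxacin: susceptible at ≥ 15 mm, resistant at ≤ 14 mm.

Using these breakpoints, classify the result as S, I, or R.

Ciprofloxacin (14 mm) ≤ 14 mm ⇒ R

Resistant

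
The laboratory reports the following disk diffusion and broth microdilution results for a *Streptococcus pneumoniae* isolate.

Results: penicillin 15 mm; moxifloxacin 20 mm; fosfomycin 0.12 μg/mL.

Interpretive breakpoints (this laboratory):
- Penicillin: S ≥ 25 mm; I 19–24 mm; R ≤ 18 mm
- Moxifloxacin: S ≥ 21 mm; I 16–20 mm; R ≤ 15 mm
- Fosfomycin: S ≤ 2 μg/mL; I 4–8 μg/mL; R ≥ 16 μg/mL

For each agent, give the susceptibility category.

Penicillin 15 mm: ≤ 18 mm ⇒ R
Moxifloxacin 20 mm: in 16–20 mm → I
Fosfomycin (0.12 μg/mL) ≤ 2 μg/mL ⇒ Susceptible

R, I, S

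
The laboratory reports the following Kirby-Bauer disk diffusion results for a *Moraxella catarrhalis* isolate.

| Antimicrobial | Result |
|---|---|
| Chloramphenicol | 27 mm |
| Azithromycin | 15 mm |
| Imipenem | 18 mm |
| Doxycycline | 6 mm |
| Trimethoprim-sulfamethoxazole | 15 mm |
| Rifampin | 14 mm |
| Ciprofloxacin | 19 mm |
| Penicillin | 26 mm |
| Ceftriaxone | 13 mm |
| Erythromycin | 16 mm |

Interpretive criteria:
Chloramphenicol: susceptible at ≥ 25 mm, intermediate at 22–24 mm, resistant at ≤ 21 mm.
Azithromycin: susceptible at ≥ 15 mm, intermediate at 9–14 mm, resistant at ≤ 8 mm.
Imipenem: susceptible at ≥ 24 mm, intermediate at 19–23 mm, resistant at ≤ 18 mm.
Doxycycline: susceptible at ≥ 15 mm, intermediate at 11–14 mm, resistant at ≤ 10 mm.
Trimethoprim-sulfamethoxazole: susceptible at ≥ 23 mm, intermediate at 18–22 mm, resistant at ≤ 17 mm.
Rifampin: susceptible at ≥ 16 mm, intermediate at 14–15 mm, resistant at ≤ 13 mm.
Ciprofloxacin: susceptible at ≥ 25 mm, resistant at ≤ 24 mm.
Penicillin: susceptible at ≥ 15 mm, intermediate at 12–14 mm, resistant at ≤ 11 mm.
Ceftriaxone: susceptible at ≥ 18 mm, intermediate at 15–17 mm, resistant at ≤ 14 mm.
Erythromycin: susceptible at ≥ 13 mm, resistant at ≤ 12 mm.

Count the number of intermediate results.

1

Chloramphenicol (27 mm) ≥ 25 mm → Susceptible
Azithromycin: 15 mm is ≥ 15 mm — S
Imipenem (18 mm) ≤ 18 mm → resistant
Doxycycline: 6 mm is ≤ 10 mm ⇒ resistant
Trimethoprim-sulfamethoxazole 15 mm: ≤ 17 mm — R
Rifampin 14 mm: in 14–15 mm ⇒ I
Ciprofloxacin 19 mm: ≤ 24 mm — Resistant
Penicillin 26 mm: ≥ 15 mm — S
Ceftriaxone: 13 mm is ≤ 14 mm → Resistant
Erythromycin (16 mm) ≥ 13 mm ⇒ susceptible
Intermediate: 1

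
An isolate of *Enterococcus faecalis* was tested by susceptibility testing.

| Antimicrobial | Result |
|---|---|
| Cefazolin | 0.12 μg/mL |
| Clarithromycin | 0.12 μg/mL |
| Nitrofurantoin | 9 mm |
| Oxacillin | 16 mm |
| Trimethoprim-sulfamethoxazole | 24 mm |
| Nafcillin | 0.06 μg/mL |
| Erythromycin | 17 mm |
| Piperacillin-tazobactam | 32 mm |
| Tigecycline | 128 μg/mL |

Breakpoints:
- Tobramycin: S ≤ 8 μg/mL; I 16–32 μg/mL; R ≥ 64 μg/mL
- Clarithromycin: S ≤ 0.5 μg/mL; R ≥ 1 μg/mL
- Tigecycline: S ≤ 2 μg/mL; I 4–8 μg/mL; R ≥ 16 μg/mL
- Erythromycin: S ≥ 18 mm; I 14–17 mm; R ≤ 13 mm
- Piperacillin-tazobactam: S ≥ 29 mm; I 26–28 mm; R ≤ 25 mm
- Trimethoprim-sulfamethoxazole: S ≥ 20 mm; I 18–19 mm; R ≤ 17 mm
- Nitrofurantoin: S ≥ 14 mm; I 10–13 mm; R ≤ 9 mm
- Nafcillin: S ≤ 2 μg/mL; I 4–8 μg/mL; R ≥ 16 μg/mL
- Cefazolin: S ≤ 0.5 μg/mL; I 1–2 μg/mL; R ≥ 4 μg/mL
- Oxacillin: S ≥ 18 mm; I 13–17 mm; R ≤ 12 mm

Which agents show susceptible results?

Cefazolin: 0.12 μg/mL is ≤ 0.5 μg/mL — S
Clarithromycin (0.12 μg/mL) ≤ 0.5 μg/mL → susceptible
Nitrofurantoin (9 mm) ≤ 9 mm ⇒ R
Oxacillin 16 mm: in 13–17 mm — intermediate
Trimethoprim-sulfamethoxazole 24 mm: ≥ 20 mm → S
Nafcillin: 0.06 μg/mL is ≤ 2 μg/mL ⇒ susceptible
Erythromycin (17 mm) in 14–17 mm ⇒ I
Piperacillin-tazobactam: 32 mm is ≥ 29 mm ⇒ Susceptible
Tigecycline (128 μg/mL) ≥ 16 μg/mL → resistant

cefazolin, clarithromycin, trimethoprim-sulfamethoxazole, nafcillin, piperacillin-tazobactam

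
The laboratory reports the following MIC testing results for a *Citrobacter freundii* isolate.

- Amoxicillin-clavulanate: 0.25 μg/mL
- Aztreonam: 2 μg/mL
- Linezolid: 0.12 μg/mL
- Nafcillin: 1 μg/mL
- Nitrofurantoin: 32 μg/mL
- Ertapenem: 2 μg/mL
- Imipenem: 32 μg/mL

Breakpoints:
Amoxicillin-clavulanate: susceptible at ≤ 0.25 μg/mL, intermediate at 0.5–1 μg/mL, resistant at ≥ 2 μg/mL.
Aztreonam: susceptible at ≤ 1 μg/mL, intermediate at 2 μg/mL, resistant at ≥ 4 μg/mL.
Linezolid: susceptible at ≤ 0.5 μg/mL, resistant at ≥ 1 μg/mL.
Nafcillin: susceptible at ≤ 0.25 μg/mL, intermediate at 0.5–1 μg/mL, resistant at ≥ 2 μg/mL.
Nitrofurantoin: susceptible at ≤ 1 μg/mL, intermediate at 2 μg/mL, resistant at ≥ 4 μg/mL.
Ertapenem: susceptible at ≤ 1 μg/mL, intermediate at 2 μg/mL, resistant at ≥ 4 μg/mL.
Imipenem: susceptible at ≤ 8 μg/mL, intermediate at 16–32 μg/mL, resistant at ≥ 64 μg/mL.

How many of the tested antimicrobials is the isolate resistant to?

1

Amoxicillin-clavulanate 0.25 μg/mL: ≤ 0.25 μg/mL ⇒ susceptible
Aztreonam: 2 μg/mL is = 2 μg/mL → intermediate
Linezolid (0.12 μg/mL) ≤ 0.5 μg/mL — susceptible
Nafcillin: 1 μg/mL is in 0.5–1 μg/mL ⇒ intermediate
Nitrofurantoin (32 μg/mL) ≥ 4 μg/mL ⇒ Resistant
Ertapenem 2 μg/mL: = 2 μg/mL → intermediate
Imipenem (32 μg/mL) in 16–32 μg/mL ⇒ I
Resistant: 1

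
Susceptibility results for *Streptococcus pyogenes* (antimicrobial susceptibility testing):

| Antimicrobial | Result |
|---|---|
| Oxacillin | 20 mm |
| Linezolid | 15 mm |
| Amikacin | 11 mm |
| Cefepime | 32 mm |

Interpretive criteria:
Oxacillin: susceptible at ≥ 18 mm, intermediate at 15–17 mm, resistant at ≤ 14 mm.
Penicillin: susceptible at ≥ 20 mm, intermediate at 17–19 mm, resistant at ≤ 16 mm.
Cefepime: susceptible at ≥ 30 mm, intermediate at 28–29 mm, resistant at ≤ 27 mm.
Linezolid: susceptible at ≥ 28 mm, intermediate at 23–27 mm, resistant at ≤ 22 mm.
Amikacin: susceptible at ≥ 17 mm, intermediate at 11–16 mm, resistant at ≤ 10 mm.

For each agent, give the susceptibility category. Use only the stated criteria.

S, R, I, S

Oxacillin: 20 mm is ≥ 18 mm ⇒ S
Linezolid: 15 mm is ≤ 22 mm — Resistant
Amikacin (11 mm) in 11–16 mm → intermediate
Cefepime 32 mm: ≥ 30 mm → S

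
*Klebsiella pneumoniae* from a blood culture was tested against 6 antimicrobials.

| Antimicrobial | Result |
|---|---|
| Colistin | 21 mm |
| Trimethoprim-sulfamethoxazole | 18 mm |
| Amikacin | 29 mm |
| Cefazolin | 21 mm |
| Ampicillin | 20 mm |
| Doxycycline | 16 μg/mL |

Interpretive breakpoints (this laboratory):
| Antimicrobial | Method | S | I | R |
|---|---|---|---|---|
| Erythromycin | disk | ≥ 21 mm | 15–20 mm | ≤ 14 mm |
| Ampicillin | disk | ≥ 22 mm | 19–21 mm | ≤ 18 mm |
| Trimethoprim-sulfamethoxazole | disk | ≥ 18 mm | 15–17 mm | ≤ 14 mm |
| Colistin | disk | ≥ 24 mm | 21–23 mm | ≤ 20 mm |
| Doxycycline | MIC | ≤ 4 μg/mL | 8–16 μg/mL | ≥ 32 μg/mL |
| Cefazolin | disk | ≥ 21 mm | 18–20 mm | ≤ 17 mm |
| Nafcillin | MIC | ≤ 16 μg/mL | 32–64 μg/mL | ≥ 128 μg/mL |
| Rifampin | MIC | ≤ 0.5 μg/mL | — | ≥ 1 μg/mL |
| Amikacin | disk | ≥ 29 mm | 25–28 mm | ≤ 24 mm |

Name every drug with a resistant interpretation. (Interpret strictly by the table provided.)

Colistin 21 mm: in 21–23 mm ⇒ Intermediate
Trimethoprim-sulfamethoxazole (18 mm) ≥ 18 mm — Susceptible
Amikacin: 29 mm is ≥ 29 mm ⇒ S
Cefazolin 21 mm: ≥ 21 mm — susceptible
Ampicillin 20 mm: in 19–21 mm → intermediate
Doxycycline: 16 μg/mL is in 8–16 μg/mL → intermediate

none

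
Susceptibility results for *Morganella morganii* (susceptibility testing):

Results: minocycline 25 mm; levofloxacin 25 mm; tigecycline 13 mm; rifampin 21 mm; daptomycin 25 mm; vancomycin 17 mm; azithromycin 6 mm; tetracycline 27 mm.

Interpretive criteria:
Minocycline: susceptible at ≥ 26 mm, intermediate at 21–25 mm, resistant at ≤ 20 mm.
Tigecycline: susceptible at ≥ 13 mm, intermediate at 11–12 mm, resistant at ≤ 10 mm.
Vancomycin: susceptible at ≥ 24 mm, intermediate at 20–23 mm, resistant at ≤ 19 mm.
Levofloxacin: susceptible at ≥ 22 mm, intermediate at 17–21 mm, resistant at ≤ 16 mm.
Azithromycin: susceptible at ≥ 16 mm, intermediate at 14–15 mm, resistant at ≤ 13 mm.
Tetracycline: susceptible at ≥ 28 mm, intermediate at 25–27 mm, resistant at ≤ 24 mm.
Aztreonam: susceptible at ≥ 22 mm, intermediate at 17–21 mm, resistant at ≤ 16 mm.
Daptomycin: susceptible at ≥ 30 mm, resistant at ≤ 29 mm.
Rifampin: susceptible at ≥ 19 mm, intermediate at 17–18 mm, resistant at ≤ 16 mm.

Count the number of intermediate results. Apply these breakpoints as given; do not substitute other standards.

2

Minocycline 25 mm: in 21–25 mm → I
Levofloxacin (25 mm) ≥ 22 mm — Susceptible
Tigecycline (13 mm) ≥ 13 mm ⇒ Susceptible
Rifampin 21 mm: ≥ 19 mm → S
Daptomycin 25 mm: ≤ 29 mm → Resistant
Vancomycin (17 mm) ≤ 19 mm ⇒ Resistant
Azithromycin: 6 mm is ≤ 13 mm → Resistant
Tetracycline: 27 mm is in 25–27 mm → intermediate
Intermediate: 2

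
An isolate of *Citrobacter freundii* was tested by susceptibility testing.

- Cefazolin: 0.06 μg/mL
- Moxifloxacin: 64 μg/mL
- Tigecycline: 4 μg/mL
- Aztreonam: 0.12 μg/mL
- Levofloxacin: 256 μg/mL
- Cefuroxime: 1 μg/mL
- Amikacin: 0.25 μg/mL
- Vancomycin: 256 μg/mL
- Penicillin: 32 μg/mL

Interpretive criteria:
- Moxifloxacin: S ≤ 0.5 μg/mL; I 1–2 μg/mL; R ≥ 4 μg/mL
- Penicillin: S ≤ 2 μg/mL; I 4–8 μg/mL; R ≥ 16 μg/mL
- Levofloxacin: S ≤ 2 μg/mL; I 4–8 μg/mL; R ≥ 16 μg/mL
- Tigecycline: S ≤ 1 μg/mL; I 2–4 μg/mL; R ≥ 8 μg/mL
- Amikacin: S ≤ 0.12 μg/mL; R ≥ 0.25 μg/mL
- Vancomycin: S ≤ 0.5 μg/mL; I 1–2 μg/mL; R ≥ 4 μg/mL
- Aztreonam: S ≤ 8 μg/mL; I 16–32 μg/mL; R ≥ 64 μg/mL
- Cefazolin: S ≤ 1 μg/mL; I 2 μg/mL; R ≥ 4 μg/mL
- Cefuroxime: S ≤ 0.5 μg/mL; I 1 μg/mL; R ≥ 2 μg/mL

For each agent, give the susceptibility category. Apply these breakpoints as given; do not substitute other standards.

S, R, I, S, R, I, R, R, R

Cefazolin 0.06 μg/mL: ≤ 1 μg/mL → Susceptible
Moxifloxacin (64 μg/mL) ≥ 4 μg/mL ⇒ Resistant
Tigecycline (4 μg/mL) in 2–4 μg/mL ⇒ I
Aztreonam: 0.12 μg/mL is ≤ 8 μg/mL — S
Levofloxacin: 256 μg/mL is ≥ 16 μg/mL → Resistant
Cefuroxime (1 μg/mL) = 1 μg/mL → I
Amikacin 0.25 μg/mL: ≥ 0.25 μg/mL — Resistant
Vancomycin 256 μg/mL: ≥ 4 μg/mL ⇒ resistant
Penicillin: 32 μg/mL is ≥ 16 μg/mL — R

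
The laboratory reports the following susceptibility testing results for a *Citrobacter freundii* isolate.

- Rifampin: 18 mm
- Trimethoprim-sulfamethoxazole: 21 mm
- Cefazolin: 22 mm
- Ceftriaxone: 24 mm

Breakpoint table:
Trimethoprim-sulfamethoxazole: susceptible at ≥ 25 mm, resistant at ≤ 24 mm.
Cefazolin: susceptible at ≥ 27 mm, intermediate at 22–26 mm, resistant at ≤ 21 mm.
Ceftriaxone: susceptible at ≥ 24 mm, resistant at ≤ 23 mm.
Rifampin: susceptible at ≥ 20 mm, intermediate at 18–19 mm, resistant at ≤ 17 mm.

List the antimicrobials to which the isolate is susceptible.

Rifampin: 18 mm is in 18–19 mm ⇒ intermediate
Trimethoprim-sulfamethoxazole (21 mm) ≤ 24 mm — Resistant
Cefazolin (22 mm) in 22–26 mm ⇒ Intermediate
Ceftriaxone (24 mm) ≥ 24 mm — susceptible

ceftriaxone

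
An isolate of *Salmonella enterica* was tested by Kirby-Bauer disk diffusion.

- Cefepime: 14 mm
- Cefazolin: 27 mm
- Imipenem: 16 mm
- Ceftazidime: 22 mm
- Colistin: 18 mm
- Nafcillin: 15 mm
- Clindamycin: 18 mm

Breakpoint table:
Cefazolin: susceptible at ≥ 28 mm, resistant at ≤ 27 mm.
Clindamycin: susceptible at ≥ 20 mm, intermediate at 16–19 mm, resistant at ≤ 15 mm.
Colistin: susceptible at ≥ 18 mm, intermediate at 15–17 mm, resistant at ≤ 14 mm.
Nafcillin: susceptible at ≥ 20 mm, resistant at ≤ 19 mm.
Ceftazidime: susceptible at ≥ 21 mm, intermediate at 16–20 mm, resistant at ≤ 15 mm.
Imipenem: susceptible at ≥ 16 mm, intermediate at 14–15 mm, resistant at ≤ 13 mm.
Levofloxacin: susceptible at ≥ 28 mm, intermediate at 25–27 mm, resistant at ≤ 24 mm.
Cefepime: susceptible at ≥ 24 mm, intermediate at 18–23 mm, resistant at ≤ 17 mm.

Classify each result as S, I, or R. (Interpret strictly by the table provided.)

R, R, S, S, S, R, I

Cefepime (14 mm) ≤ 17 mm — Resistant
Cefazolin (27 mm) ≤ 27 mm ⇒ Resistant
Imipenem 16 mm: ≥ 16 mm → susceptible
Ceftazidime: 22 mm is ≥ 21 mm ⇒ S
Colistin 18 mm: ≥ 18 mm — S
Nafcillin (15 mm) ≤ 19 mm → R
Clindamycin: 18 mm is in 16–19 mm — I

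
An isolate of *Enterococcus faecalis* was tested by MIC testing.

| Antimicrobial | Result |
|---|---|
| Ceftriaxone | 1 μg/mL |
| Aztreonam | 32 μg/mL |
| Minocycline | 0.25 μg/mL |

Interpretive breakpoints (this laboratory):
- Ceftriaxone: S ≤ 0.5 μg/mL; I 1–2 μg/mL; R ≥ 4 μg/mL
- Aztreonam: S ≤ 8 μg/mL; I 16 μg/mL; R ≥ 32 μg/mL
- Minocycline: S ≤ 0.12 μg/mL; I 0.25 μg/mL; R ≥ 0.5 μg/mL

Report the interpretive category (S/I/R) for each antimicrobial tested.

I, R, I

Ceftriaxone: 1 μg/mL is in 1–2 μg/mL → I
Aztreonam 32 μg/mL: ≥ 32 μg/mL → Resistant
Minocycline (0.25 μg/mL) = 0.25 μg/mL — I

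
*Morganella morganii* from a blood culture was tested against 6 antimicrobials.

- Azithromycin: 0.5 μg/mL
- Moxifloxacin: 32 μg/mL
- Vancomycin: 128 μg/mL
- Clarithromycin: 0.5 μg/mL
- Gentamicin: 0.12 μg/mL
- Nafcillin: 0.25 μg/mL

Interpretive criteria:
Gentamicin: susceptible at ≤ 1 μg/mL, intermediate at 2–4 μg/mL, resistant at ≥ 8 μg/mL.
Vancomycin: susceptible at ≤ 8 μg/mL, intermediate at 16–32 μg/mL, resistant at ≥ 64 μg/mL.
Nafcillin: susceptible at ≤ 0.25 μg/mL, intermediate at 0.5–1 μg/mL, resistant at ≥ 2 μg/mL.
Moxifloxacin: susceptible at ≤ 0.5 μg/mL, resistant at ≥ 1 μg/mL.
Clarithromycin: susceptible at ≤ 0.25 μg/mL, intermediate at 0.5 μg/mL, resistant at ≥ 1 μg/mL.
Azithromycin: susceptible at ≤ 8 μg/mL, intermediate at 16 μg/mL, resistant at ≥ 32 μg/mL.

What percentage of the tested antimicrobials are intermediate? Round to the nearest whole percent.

Azithromycin (0.5 μg/mL) ≤ 8 μg/mL — Susceptible
Moxifloxacin 32 μg/mL: ≥ 1 μg/mL → resistant
Vancomycin 128 μg/mL: ≥ 64 μg/mL → resistant
Clarithromycin 0.5 μg/mL: = 0.5 μg/mL ⇒ I
Gentamicin 0.12 μg/mL: ≤ 1 μg/mL ⇒ Susceptible
Nafcillin 0.25 μg/mL: ≤ 0.25 μg/mL — S
Intermediate: 1/6

17%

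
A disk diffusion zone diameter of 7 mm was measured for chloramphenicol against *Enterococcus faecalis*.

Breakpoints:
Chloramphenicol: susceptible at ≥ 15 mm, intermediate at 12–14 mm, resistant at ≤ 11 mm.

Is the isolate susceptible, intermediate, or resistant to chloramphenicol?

Chloramphenicol 7 mm: ≤ 11 mm — Resistant

Resistant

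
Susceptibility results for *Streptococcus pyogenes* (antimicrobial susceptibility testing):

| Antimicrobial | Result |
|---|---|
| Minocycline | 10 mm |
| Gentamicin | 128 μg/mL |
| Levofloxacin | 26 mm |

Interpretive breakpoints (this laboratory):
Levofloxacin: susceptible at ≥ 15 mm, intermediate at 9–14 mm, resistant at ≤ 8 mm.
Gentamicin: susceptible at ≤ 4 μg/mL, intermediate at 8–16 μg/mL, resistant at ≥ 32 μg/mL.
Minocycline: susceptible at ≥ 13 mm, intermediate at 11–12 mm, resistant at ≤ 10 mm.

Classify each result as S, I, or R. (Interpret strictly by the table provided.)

R, R, S

Minocycline (10 mm) ≤ 10 mm → Resistant
Gentamicin: 128 μg/mL is ≥ 32 μg/mL → Resistant
Levofloxacin 26 mm: ≥ 15 mm — Susceptible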